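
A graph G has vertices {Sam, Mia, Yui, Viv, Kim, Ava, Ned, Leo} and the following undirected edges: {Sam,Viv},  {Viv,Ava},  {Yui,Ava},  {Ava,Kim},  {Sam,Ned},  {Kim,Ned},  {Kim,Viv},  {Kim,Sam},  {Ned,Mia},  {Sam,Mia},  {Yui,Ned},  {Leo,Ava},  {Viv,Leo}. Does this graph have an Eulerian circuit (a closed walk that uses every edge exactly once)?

Yes

Degrees: Sam:4, Mia:2, Yui:2, Viv:4, Kim:4, Ava:4, Ned:4, Leo:2
Every vertex has even degree and the edges form a single connected piece, so an Eulerian circuit exists.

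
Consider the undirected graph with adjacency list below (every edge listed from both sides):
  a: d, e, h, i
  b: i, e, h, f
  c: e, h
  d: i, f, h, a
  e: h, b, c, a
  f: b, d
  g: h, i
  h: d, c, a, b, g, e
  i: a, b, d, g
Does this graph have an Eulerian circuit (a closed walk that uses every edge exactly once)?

Degrees: a:4, b:4, c:2, d:4, e:4, f:2, g:2, h:6, i:4
Every vertex has even degree and the edges form a single connected piece, so an Eulerian circuit exists.

Yes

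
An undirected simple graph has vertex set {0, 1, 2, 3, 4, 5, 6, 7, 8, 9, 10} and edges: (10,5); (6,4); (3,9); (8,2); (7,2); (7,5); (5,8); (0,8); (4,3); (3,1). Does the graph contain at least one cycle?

|V| = 11, |E| = 10, number of components = 2.
One cycle is 8-2-7-5-8.

Yes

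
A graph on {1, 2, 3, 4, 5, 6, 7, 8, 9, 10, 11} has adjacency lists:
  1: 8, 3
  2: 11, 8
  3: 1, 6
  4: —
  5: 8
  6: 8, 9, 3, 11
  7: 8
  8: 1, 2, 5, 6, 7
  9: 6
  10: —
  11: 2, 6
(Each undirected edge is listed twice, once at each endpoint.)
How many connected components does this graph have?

Component: {4}
Component: {10}
Component: {1, 2, 3, 5, 6, 7, 8, 9, 11}

3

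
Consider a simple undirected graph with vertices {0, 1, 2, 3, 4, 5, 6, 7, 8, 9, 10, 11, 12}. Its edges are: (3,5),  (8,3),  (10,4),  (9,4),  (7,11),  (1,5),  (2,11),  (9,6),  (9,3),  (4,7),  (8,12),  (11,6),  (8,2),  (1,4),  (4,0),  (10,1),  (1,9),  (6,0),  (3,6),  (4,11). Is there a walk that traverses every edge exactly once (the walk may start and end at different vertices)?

Degrees: 0:2, 1:4, 2:2, 3:4, 4:6, 5:2, 6:4, 7:2, 8:3, 9:4, 10:2, 11:4, 12:1
Odd-degree vertices: 8, 12 (2 total).
With 2 odd-degree vertices and all edges in one connected piece, an Eulerian trail exists (from 8 to 12).

Yes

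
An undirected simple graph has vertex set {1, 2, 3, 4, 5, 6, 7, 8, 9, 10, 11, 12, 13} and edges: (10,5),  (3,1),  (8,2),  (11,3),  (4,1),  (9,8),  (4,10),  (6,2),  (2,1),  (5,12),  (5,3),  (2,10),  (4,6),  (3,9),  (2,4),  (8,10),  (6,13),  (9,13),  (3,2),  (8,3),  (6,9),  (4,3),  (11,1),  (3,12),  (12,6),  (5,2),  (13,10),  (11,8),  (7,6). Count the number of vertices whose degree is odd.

8

Degrees: 1:4, 2:7, 3:8, 4:5, 5:4, 6:6, 7:1, 8:5, 9:4, 10:5, 11:3, 12:3, 13:3
Odd-degree vertices: 2, 4, 7, 8, 10, 11, 12, 13.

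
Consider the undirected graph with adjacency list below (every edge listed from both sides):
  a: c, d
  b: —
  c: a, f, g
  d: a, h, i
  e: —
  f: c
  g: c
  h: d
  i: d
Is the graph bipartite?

Yes

A valid 2-coloring puts {b, c, d, e} on one side and {a, f, g, h, i} on the other; every edge crosses between the two sides.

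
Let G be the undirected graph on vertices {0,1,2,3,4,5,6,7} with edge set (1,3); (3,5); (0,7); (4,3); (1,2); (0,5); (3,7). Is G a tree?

No

|V| = 8, |E| = 7.
It is not connected, so it is not a tree.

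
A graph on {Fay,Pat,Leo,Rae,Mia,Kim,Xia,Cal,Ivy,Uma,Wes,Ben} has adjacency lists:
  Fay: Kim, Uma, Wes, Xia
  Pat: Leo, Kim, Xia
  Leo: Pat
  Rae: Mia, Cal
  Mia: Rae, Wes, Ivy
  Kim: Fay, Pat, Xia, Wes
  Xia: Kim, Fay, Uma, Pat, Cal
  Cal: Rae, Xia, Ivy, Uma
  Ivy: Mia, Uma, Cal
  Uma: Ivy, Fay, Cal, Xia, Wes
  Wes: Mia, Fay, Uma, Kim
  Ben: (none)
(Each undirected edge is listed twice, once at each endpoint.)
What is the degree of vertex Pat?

3

Neighbors of Pat: Leo, Kim, Xia.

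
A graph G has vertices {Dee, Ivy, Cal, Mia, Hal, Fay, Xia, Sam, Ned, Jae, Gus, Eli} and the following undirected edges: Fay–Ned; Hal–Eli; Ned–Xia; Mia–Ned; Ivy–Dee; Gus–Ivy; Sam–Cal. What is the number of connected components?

Component: {Jae}
Component: {Cal, Sam}
Component: {Hal, Eli}
Component: {Dee, Ivy, Gus}
Component: {Mia, Fay, Xia, Ned}

5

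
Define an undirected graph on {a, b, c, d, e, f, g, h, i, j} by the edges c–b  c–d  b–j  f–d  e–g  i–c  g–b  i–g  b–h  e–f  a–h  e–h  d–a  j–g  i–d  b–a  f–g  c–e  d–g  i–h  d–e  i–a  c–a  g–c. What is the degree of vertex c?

Neighbors of c: a, b, d, e, g, i.

6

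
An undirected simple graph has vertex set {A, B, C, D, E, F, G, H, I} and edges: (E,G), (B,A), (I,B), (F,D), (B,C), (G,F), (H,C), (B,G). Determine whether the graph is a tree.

Yes

|V| = 9, |E| = 8.
Connected and |E| = |V| - 1, which characterizes a tree.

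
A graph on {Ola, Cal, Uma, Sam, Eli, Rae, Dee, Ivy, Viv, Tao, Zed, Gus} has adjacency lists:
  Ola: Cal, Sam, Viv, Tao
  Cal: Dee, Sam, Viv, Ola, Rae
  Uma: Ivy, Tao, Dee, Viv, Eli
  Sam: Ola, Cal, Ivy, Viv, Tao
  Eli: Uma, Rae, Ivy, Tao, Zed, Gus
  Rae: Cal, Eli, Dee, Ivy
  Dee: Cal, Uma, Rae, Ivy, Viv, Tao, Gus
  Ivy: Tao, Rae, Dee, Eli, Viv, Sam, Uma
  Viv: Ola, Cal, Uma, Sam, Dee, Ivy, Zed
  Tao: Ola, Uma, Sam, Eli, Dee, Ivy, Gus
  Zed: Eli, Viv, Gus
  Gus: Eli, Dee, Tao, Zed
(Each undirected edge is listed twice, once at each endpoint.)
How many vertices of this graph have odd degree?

Degrees: Ola:4, Cal:5, Uma:5, Sam:5, Eli:6, Rae:4, Dee:7, Ivy:7, Viv:7, Tao:7, Zed:3, Gus:4
Odd-degree vertices: Cal, Uma, Sam, Dee, Ivy, Viv, Tao, Zed.

8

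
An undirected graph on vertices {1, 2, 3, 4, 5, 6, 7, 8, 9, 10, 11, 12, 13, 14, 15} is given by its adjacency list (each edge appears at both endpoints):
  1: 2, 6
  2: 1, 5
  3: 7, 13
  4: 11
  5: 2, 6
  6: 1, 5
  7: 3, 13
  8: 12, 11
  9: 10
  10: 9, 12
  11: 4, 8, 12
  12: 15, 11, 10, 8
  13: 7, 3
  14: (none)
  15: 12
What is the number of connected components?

Component: {14}
Component: {3, 7, 13}
Component: {1, 2, 5, 6}
Component: {4, 8, 9, 10, 11, 12, 15}

4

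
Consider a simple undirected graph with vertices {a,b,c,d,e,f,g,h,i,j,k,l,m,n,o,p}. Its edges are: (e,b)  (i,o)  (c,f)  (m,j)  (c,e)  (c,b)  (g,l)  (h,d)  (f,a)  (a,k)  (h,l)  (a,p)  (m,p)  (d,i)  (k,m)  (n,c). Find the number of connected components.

2

Component: {d, g, h, i, l, o}
Component: {a, b, c, e, f, j, k, m, n, p}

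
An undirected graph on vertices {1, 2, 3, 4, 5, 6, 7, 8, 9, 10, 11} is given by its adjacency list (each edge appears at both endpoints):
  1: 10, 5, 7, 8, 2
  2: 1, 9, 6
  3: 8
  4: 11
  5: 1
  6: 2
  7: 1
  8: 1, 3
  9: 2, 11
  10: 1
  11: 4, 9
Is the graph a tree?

Yes

|V| = 11, |E| = 10.
Connected and |E| = |V| - 1, which characterizes a tree.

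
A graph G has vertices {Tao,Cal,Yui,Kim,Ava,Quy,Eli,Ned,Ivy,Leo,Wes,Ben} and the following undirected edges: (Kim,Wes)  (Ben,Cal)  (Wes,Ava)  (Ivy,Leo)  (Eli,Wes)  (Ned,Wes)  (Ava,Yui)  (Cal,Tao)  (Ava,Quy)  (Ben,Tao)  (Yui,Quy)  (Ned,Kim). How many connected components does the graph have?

3

Component: {Ivy, Leo}
Component: {Tao, Cal, Ben}
Component: {Yui, Kim, Ava, Quy, Eli, Ned, Wes}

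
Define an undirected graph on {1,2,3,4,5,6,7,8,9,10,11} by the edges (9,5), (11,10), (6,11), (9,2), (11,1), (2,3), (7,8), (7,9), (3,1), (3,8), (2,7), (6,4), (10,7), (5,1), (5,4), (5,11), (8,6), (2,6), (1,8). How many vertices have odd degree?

Degrees: 1:4, 2:4, 3:3, 4:2, 5:4, 6:4, 7:4, 8:4, 9:3, 10:2, 11:4
Odd-degree vertices: 3, 9.

2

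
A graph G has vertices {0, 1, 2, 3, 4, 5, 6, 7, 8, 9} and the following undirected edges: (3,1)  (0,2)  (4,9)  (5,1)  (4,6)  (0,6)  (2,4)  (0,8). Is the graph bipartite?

Yes

Partition the vertices as {2, 3, 5, 6, 7, 8, 9} vs {0, 1, 4}. Each listed edge has one endpoint in each part, so the graph is bipartite.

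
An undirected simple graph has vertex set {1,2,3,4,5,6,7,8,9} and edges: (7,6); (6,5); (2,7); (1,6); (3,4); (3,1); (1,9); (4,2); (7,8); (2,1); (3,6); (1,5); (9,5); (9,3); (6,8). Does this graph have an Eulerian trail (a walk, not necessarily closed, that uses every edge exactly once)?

Degrees: 1:5, 2:3, 3:4, 4:2, 5:3, 6:5, 7:3, 8:2, 9:3
Odd-degree vertices: 1, 2, 5, 6, 7, 9 (6 total).
With 6 odd-degree vertices (more than two), no single trail can use every edge.

No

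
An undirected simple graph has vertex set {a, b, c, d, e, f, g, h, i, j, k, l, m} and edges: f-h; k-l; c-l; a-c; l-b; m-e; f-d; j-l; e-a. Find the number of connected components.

4

Component: {g}
Component: {i}
Component: {d, f, h}
Component: {a, b, c, e, j, k, l, m}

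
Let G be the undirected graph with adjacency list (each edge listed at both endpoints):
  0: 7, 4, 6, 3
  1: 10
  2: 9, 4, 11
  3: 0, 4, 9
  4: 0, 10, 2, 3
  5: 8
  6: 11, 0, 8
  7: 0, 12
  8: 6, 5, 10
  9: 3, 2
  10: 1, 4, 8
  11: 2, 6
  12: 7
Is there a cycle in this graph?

The graph has 13 vertices, 16 edges, and 1 connected component.
One cycle is 0-4-3-0.

Yes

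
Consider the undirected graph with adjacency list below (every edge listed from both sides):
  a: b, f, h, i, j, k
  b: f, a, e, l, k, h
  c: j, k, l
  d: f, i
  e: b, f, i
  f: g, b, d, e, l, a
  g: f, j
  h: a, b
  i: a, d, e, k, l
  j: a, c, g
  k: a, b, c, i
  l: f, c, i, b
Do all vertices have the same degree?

No

Degrees: a:6, b:6, c:3, d:2, e:3, f:6, g:2, h:2, i:5, j:3, k:4, l:4
Degrees are not all equal (e.g. deg(d)=2 but deg(a)=6); not regular.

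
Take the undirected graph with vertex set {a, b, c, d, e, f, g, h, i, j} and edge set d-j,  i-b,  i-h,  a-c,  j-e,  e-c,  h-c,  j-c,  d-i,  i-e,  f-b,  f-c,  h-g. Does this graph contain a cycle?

The graph has 10 vertices, 13 edges, and 1 connected component.
One cycle is i-e-j-d-i.

Yes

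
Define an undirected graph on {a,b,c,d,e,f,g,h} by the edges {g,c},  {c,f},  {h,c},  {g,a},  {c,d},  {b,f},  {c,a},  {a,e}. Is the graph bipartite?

The cycle g-a-c-g has length 3, which is odd, so the graph is not bipartite.

No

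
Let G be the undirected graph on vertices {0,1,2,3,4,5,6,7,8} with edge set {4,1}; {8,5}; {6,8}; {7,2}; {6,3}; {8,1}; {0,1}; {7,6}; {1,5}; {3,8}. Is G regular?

No

Degrees: 0:1, 1:4, 2:1, 3:2, 4:1, 5:2, 6:3, 7:2, 8:4
Degrees are not all equal (e.g. deg(0)=1 but deg(1)=4); not regular.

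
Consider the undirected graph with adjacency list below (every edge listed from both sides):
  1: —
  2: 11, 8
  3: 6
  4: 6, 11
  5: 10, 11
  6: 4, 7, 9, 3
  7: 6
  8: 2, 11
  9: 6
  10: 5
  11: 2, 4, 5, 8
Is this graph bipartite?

2-8-11-2 is an odd cycle (length 3), and a bipartite graph can contain only even cycles.

No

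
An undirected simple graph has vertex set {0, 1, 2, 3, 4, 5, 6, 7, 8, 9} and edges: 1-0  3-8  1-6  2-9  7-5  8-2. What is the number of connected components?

4

Component: {4}
Component: {5, 7}
Component: {0, 1, 6}
Component: {2, 3, 8, 9}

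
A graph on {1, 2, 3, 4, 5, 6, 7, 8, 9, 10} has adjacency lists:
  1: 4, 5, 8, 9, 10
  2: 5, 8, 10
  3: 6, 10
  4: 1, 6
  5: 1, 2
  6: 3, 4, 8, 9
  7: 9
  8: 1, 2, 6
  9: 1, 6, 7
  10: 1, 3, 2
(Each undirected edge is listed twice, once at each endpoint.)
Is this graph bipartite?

The cycle 2-8-6-3-10-2 has length 5, which is odd, so the graph is not bipartite.

No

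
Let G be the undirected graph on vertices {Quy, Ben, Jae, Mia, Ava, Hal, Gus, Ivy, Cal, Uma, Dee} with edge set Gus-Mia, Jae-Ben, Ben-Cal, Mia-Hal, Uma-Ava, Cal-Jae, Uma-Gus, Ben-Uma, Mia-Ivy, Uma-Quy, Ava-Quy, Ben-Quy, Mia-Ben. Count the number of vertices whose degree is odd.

Degrees: Quy:3, Ben:5, Jae:2, Mia:4, Ava:2, Hal:1, Gus:2, Ivy:1, Cal:2, Uma:4, Dee:0
Odd-degree vertices: Quy, Ben, Hal, Ivy.

4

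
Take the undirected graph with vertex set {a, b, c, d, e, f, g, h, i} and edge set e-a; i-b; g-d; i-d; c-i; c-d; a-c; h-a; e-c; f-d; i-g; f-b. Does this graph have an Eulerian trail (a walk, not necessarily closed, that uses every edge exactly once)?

Yes

Degrees: a:3, b:2, c:4, d:4, e:2, f:2, g:2, h:1, i:4
Odd-degree vertices: a, h (2 total).
With 2 odd-degree vertices and all edges in one connected piece, an Eulerian trail exists (from a to h).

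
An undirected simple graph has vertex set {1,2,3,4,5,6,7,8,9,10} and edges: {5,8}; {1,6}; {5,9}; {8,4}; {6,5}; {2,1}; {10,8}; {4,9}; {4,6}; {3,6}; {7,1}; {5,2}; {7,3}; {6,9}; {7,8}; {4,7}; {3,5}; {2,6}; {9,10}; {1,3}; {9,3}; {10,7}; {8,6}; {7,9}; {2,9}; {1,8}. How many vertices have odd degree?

Degrees: 1:5, 2:4, 3:5, 4:4, 5:5, 6:7, 7:6, 8:6, 9:7, 10:3
Odd-degree vertices: 1, 3, 5, 6, 9, 10.

6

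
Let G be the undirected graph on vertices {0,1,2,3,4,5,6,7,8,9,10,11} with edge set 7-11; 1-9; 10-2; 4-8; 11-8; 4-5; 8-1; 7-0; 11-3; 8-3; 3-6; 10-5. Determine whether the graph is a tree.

No

|V| = 12, |E| = 12.
Connected but with 12 > 11 edges, so it has a cycle and is not a tree.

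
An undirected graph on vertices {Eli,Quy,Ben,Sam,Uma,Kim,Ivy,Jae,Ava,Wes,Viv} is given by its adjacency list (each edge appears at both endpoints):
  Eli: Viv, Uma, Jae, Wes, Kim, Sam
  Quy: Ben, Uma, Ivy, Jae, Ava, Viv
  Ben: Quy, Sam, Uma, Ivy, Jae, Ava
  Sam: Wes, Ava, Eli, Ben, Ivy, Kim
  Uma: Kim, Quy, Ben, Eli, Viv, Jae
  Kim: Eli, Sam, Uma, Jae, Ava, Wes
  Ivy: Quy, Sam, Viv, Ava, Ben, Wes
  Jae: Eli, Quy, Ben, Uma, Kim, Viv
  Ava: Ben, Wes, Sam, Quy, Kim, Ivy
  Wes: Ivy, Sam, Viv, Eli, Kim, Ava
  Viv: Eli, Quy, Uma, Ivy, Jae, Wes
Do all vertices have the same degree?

Degrees: Eli:6, Quy:6, Ben:6, Sam:6, Uma:6, Kim:6, Ivy:6, Jae:6, Ava:6, Wes:6, Viv:6
All degrees equal 6; the graph is regular.

Yes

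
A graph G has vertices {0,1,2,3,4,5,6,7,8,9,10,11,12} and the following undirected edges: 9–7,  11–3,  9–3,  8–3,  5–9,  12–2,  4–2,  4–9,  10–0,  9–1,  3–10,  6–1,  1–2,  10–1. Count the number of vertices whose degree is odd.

Degrees: 0:1, 1:4, 2:3, 3:4, 4:2, 5:1, 6:1, 7:1, 8:1, 9:5, 10:3, 11:1, 12:1
Odd-degree vertices: 0, 2, 5, 6, 7, 8, 9, 10, 11, 12.

10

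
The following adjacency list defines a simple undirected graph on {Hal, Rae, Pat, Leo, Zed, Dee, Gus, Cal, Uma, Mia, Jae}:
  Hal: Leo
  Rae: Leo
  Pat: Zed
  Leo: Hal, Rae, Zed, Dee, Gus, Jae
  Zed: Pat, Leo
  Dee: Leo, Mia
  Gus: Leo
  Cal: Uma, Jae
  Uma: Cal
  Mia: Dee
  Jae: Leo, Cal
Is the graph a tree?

The graph has 11 vertices and 10 edges.
It is connected with exactly 10 edges, hence acyclic — it is a tree.

Yes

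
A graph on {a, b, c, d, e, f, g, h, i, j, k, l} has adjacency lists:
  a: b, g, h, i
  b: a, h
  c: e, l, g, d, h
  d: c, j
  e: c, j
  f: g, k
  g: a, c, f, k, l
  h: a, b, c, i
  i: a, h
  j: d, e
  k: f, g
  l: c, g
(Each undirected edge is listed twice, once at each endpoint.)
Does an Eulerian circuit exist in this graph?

Degrees: a:4, b:2, c:5, d:2, e:2, f:2, g:5, h:4, i:2, j:2, k:2, l:2
Vertices with odd degree: c, g. An Eulerian circuit requires all degrees even.

No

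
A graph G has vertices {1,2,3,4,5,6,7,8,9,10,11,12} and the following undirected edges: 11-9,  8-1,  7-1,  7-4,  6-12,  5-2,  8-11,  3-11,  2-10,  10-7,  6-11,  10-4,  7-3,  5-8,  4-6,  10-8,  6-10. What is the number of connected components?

Component: {1, 2, 3, 4, 5, 6, 7, 8, 9, 10, 11, 12}

1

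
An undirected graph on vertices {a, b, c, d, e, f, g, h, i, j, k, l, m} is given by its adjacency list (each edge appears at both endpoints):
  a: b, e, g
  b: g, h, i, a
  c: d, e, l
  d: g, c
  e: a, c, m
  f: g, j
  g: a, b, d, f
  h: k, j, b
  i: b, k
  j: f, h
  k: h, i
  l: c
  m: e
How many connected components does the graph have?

1

Component: {a, b, c, d, e, f, g, h, i, j, k, l, m}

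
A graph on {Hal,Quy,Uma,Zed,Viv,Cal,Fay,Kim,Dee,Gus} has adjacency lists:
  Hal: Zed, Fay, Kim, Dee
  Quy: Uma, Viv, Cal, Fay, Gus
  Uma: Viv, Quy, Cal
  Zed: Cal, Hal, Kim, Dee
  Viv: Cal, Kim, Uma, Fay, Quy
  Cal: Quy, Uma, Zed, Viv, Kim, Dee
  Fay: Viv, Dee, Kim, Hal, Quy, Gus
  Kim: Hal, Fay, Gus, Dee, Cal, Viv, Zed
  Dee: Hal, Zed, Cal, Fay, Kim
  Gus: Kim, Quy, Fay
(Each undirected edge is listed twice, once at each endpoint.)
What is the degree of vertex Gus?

3

Neighbors of Gus: Quy, Fay, Kim.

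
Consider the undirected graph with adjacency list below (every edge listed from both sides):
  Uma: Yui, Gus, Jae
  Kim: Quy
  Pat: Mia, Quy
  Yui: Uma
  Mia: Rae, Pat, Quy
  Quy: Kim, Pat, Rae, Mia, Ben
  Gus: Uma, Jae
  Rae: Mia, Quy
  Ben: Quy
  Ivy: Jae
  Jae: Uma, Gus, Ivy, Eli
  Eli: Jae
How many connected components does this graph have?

2

Component: {Uma, Yui, Gus, Ivy, Jae, Eli}
Component: {Kim, Pat, Mia, Quy, Rae, Ben}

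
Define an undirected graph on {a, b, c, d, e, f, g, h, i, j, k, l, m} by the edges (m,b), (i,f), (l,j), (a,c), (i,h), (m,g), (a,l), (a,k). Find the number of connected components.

5

Component: {d}
Component: {e}
Component: {b, g, m}
Component: {f, h, i}
Component: {a, c, j, k, l}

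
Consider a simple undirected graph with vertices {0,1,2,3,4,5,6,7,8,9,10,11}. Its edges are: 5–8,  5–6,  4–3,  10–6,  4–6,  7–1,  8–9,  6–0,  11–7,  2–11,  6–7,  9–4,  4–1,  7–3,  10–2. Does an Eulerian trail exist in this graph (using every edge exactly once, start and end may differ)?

Degrees: 0:1, 1:2, 2:2, 3:2, 4:4, 5:2, 6:5, 7:4, 8:2, 9:2, 10:2, 11:2
Odd-degree vertices: 0, 6 (2 total).
With 2 odd-degree vertices and all edges in one connected piece, an Eulerian trail exists (from 0 to 6).

Yes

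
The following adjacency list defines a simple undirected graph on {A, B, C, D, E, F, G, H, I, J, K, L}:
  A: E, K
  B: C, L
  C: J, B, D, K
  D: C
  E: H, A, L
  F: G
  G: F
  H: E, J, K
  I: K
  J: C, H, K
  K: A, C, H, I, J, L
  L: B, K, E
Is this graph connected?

No

Component: {F, G}
Component: {A, B, C, D, E, H, I, J, K, L}
No edge joins these 2 groups, so the graph is disconnected.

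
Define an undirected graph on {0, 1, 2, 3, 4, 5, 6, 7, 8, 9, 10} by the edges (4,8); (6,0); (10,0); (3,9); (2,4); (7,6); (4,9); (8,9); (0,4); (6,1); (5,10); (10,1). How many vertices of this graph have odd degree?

Degrees: 0:3, 1:2, 2:1, 3:1, 4:4, 5:1, 6:3, 7:1, 8:2, 9:3, 10:3
Odd-degree vertices: 0, 2, 3, 5, 6, 7, 9, 10.

8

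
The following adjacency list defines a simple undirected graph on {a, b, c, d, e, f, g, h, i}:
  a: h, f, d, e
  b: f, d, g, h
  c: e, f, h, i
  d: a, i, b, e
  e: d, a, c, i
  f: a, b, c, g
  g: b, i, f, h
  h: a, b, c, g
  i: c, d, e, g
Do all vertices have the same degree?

Degrees: a:4, b:4, c:4, d:4, e:4, f:4, g:4, h:4, i:4
All degrees equal 4; the graph is regular.

Yes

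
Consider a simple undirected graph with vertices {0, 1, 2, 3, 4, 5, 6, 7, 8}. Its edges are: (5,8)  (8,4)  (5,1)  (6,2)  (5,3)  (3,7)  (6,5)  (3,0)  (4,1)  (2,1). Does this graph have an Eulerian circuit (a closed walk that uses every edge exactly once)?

No

Degrees: 0:1, 1:3, 2:2, 3:3, 4:2, 5:4, 6:2, 7:1, 8:2
Vertices with odd degree: 0, 1, 3, 7. An Eulerian circuit requires all degrees even.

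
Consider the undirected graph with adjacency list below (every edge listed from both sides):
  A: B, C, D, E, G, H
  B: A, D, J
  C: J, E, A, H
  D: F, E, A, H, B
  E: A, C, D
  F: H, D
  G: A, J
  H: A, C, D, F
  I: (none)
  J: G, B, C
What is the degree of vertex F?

2

Neighbors of F: D, H.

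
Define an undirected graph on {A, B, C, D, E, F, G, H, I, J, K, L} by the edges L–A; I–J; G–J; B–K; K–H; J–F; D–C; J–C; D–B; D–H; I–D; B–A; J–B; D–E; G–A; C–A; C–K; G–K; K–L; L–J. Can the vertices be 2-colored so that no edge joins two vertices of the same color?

Yes

Color {B, C, E, F, G, H, I, L} black and {A, D, J, K} white. No edge joins two same-colored vertices, so the graph is bipartite.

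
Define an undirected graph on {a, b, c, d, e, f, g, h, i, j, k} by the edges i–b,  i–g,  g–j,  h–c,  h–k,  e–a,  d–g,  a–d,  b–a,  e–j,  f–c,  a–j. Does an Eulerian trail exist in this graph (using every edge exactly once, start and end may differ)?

No

Degrees: a:4, b:2, c:2, d:2, e:2, f:1, g:3, h:2, i:2, j:3, k:1
Odd-degree vertices: f, g, j, k (4 total).
An Eulerian trail requires 0 or 2 odd-degree vertices; here there are 4.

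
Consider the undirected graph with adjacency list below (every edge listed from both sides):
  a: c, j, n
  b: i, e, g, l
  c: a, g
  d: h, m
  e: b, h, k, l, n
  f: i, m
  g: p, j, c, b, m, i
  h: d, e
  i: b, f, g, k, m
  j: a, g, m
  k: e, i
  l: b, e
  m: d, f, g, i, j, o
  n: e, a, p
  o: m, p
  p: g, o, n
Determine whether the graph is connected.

Starting from a and exploring outward reaches every vertex (a, c, j, n, g, m, e, p, i, b, f, o, d, k, h, l); the graph is connected.

Yes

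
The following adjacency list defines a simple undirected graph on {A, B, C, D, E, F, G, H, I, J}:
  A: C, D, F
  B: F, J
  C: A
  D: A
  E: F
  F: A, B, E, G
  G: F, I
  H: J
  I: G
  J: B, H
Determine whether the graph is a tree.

|V| = 10, |E| = 9.
It is connected with exactly 9 edges, hence acyclic — it is a tree.

Yes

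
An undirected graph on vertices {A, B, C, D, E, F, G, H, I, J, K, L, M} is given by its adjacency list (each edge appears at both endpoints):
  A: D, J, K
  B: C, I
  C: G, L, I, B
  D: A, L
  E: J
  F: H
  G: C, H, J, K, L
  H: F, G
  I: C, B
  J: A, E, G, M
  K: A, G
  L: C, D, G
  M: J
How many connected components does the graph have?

Component: {A, B, C, D, E, F, G, H, I, J, K, L, M}

1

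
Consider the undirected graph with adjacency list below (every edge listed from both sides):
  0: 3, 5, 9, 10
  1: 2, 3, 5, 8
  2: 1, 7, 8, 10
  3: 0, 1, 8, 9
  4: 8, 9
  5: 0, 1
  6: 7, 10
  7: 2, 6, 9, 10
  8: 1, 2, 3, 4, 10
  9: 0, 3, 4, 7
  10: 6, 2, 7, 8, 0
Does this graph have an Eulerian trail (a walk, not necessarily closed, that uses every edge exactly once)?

Yes

Degrees: 0:4, 1:4, 2:4, 3:4, 4:2, 5:2, 6:2, 7:4, 8:5, 9:4, 10:5
Odd-degree vertices: 8, 10 (2 total).
With 2 odd-degree vertices and all edges in one connected piece, an Eulerian trail exists (from 8 to 10).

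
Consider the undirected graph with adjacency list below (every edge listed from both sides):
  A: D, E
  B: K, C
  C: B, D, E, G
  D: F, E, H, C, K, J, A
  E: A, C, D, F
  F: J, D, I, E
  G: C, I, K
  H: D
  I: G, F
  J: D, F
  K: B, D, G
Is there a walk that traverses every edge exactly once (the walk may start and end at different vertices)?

Degrees: A:2, B:2, C:4, D:7, E:4, F:4, G:3, H:1, I:2, J:2, K:3
Odd-degree vertices: D, G, H, K (4 total).
An Eulerian trail requires 0 or 2 odd-degree vertices; here there are 4.

No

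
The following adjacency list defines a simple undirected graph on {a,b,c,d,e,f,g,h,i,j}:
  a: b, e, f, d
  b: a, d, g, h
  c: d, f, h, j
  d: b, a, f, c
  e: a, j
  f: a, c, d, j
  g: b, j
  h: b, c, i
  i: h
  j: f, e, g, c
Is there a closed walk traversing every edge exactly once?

Degrees: a:4, b:4, c:4, d:4, e:2, f:4, g:2, h:3, i:1, j:4
h, i have odd degree; an Eulerian circuit needs every degree to be even, so none exists.

No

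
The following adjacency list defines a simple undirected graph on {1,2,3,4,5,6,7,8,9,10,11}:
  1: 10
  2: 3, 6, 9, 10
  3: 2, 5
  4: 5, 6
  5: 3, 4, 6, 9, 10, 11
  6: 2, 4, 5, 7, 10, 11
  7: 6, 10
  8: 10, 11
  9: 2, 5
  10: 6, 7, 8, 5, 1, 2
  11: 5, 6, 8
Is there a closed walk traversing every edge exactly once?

Degrees: 1:1, 2:4, 3:2, 4:2, 5:6, 6:6, 7:2, 8:2, 9:2, 10:6, 11:3
1, 11 have odd degree; an Eulerian circuit needs every degree to be even, so none exists.

No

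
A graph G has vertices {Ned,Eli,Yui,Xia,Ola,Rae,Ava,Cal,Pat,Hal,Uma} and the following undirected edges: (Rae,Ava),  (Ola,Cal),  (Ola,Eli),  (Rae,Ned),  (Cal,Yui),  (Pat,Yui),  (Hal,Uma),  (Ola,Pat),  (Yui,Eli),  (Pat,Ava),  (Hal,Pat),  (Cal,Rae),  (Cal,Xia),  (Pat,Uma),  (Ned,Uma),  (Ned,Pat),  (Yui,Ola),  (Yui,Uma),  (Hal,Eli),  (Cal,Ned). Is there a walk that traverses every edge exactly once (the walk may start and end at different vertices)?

Degrees: Ned:4, Eli:3, Yui:5, Xia:1, Ola:4, Rae:3, Ava:2, Cal:5, Pat:6, Hal:3, Uma:4
Odd-degree vertices: Eli, Yui, Xia, Rae, Cal, Hal (6 total).
With 6 odd-degree vertices (more than two), no single trail can use every edge.

No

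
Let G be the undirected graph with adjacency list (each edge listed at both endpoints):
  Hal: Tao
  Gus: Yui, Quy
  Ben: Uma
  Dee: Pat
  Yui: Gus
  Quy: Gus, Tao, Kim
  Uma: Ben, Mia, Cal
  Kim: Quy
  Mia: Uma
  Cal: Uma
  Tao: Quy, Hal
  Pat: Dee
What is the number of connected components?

Component: {Dee, Pat}
Component: {Ben, Uma, Mia, Cal}
Component: {Hal, Gus, Yui, Quy, Kim, Tao}

3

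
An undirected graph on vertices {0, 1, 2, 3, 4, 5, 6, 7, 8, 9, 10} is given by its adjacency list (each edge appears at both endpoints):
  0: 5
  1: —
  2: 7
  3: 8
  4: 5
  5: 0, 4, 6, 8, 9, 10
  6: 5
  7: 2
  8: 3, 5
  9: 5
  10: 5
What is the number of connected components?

Component: {1}
Component: {2, 7}
Component: {0, 3, 4, 5, 6, 8, 9, 10}

3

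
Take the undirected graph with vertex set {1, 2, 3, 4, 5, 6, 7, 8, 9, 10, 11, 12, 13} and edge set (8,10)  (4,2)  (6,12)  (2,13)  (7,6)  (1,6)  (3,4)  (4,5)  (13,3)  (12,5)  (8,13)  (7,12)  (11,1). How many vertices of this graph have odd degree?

Degrees: 1:2, 2:2, 3:2, 4:3, 5:2, 6:3, 7:2, 8:2, 9:0, 10:1, 11:1, 12:3, 13:3
Odd-degree vertices: 4, 6, 10, 11, 12, 13.

6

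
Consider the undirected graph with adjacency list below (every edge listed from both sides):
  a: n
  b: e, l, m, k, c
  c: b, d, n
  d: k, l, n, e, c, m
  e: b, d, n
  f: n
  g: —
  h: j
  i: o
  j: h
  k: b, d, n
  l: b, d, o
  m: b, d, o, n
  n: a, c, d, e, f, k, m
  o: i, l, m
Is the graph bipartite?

No

The cycle d-n-e-d has length 3, which is odd, so the graph is not bipartite.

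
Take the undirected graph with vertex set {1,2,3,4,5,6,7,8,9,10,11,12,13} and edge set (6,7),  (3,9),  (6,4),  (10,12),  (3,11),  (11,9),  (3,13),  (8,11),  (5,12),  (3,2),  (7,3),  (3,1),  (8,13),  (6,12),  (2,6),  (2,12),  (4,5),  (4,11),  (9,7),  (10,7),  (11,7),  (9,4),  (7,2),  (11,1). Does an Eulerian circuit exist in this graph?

Yes

Degrees: 1:2, 2:4, 3:6, 4:4, 5:2, 6:4, 7:6, 8:2, 9:4, 10:2, 11:6, 12:4, 13:2
All degrees are even and the non-isolated vertices are connected — an Eulerian circuit exists.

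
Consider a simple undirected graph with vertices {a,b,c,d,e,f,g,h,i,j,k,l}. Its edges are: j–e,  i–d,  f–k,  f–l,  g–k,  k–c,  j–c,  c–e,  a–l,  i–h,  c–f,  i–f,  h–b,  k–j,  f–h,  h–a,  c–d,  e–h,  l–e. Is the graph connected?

A breadth-first search from a visits a, l, h, f, e, b, i, c, k, j, d, g — all 12 vertices — so the graph is connected.

Yes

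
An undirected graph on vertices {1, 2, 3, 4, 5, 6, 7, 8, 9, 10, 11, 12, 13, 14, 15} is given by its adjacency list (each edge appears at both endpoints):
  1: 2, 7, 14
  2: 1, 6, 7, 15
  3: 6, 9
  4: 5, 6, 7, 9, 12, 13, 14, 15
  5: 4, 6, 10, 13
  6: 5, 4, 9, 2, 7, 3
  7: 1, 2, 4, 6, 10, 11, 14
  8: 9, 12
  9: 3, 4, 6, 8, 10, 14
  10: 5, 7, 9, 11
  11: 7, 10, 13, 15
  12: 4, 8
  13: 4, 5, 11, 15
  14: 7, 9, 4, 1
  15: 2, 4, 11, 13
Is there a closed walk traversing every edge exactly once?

Degrees: 1:3, 2:4, 3:2, 4:8, 5:4, 6:6, 7:7, 8:2, 9:6, 10:4, 11:4, 12:2, 13:4, 14:4, 15:4
1, 7 have odd degree; an Eulerian circuit needs every degree to be even, so none exists.

No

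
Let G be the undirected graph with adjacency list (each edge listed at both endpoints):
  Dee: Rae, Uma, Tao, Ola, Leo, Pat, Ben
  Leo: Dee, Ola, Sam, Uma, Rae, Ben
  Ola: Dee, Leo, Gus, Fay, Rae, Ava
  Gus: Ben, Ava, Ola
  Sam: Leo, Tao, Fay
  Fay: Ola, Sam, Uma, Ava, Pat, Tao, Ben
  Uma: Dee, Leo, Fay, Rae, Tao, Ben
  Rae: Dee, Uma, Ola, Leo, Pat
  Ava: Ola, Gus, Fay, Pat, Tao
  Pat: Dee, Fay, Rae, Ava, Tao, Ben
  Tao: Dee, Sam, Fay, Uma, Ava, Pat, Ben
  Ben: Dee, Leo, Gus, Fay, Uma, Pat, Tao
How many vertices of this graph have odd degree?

Degrees: Dee:7, Leo:6, Ola:6, Gus:3, Sam:3, Fay:7, Uma:6, Rae:5, Ava:5, Pat:6, Tao:7, Ben:7
Odd-degree vertices: Dee, Gus, Sam, Fay, Rae, Ava, Tao, Ben.

8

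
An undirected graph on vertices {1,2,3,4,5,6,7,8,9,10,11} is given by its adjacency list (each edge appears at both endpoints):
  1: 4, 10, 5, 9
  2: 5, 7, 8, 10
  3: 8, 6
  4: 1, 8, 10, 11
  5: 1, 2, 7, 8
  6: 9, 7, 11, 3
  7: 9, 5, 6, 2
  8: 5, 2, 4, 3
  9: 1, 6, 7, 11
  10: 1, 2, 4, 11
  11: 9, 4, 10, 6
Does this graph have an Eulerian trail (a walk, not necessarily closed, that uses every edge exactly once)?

Degrees: 1:4, 2:4, 3:2, 4:4, 5:4, 6:4, 7:4, 8:4, 9:4, 10:4, 11:4
Odd-degree vertices: none (0 total).
With 0 odd-degree vertices and all edges in one connected piece, an Eulerian trail exists.

Yes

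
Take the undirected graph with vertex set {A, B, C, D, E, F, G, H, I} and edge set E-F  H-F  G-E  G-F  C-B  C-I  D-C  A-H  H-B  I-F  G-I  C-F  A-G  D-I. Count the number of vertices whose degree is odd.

2

Degrees: A:2, B:2, C:4, D:2, E:2, F:5, G:4, H:3, I:4
Odd-degree vertices: F, H.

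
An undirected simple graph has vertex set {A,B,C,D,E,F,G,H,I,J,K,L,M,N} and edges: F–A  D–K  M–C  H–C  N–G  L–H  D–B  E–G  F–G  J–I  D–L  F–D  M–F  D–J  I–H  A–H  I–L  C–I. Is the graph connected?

Yes

Starting from A and exploring outward reaches every vertex (A, F, H, D, M, G, C, I, L, K, B, J, E, N); the graph is connected.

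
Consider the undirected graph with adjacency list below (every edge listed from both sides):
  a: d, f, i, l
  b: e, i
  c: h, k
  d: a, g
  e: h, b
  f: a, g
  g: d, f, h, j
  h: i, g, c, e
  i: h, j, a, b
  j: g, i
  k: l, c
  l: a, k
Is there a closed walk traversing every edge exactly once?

Degrees: a:4, b:2, c:2, d:2, e:2, f:2, g:4, h:4, i:4, j:2, k:2, l:2
All degrees are even and the non-isolated vertices are connected — an Eulerian circuit exists.

Yes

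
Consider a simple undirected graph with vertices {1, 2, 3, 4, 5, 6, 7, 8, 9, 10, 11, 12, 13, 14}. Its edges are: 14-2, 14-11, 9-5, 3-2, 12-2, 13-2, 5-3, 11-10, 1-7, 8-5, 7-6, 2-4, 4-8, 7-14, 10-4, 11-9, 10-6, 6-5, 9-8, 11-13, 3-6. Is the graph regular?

Degrees: 1:1, 2:5, 3:3, 4:3, 5:4, 6:4, 7:3, 8:3, 9:3, 10:3, 11:4, 12:1, 13:2, 14:3
Degrees are not all equal (e.g. deg(1)=1 but deg(2)=5); not regular.

No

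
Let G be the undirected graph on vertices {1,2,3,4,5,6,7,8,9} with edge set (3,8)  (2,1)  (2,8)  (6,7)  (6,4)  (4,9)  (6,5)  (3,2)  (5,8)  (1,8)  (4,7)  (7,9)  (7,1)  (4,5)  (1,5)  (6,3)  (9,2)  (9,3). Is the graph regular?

Yes

Degrees: 1:4, 2:4, 3:4, 4:4, 5:4, 6:4, 7:4, 8:4, 9:4
Every vertex has degree 4, so the graph is 4-regular.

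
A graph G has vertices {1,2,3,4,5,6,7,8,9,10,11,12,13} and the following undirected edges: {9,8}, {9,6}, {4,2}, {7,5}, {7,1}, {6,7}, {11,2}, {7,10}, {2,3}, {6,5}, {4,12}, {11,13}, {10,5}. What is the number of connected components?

Component: {2, 3, 4, 11, 12, 13}
Component: {1, 5, 6, 7, 8, 9, 10}

2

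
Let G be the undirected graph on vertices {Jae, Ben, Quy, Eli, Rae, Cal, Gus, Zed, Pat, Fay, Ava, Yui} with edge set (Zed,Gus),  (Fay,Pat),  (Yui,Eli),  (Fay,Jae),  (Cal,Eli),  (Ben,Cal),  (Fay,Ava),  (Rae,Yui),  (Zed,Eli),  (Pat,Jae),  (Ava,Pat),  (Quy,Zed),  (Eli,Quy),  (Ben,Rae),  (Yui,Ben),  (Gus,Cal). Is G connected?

No

Component: {Jae, Pat, Fay, Ava}
Component: {Ben, Quy, Eli, Rae, Cal, Gus, Zed, Yui}
There are 2 separate components, so the graph is not connected.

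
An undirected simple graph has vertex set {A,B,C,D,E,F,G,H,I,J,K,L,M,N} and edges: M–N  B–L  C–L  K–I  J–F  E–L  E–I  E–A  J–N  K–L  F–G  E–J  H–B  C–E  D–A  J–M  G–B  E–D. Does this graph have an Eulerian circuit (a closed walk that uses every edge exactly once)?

Degrees: A:2, B:3, C:2, D:2, E:6, F:2, G:2, H:1, I:2, J:4, K:2, L:4, M:2, N:2
B, H have odd degree; an Eulerian circuit needs every degree to be even, so none exists.

No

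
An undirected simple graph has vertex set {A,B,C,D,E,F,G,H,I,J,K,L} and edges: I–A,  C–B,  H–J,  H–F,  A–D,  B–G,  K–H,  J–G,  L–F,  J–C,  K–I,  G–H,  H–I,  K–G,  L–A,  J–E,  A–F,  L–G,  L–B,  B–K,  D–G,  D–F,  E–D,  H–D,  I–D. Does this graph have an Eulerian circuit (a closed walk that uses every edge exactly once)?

Degrees: A:4, B:4, C:2, D:6, E:2, F:4, G:6, H:6, I:4, J:4, K:4, L:4
Every vertex has even degree and the edges form a single connected piece, so an Eulerian circuit exists.

Yes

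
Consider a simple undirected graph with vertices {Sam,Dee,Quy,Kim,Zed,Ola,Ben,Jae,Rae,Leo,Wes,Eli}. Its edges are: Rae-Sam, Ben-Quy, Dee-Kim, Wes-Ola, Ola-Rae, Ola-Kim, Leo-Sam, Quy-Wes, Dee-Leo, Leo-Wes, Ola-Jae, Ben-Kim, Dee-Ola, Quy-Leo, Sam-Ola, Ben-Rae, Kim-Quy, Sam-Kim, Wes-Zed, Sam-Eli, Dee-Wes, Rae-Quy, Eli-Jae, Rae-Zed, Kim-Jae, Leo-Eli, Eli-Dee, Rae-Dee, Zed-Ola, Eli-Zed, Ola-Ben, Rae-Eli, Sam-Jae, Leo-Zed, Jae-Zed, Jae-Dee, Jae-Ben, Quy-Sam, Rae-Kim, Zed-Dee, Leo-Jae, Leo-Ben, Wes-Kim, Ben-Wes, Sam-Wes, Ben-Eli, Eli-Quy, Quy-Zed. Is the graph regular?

Degrees: Sam:8, Dee:8, Quy:8, Kim:8, Zed:8, Ola:8, Ben:8, Jae:8, Rae:8, Leo:8, Wes:8, Eli:8
Every vertex has degree 8, so the graph is 8-regular.

Yes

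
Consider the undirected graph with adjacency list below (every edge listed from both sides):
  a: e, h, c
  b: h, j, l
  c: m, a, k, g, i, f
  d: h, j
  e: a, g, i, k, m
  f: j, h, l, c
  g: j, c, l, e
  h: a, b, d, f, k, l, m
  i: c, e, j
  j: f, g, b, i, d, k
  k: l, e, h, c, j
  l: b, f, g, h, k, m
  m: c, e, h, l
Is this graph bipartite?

h-l-m-h is an odd cycle (length 3), and a bipartite graph can contain only even cycles.

No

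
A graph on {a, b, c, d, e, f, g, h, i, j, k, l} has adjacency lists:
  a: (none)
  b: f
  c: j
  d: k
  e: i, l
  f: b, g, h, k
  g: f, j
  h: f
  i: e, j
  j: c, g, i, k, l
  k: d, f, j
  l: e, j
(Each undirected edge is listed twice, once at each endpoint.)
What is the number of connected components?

2

Component: {a}
Component: {b, c, d, e, f, g, h, i, j, k, l}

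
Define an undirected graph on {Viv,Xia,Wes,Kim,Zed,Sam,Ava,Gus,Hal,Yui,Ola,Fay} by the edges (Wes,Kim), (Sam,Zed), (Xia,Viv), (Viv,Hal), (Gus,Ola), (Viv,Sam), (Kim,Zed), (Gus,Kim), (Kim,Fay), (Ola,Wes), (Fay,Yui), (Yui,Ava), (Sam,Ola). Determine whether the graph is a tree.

No

|V| = 12, |E| = 13.
A tree on 12 vertices has exactly 11 edges; this graph has 13, so it contains a cycle and is not a tree.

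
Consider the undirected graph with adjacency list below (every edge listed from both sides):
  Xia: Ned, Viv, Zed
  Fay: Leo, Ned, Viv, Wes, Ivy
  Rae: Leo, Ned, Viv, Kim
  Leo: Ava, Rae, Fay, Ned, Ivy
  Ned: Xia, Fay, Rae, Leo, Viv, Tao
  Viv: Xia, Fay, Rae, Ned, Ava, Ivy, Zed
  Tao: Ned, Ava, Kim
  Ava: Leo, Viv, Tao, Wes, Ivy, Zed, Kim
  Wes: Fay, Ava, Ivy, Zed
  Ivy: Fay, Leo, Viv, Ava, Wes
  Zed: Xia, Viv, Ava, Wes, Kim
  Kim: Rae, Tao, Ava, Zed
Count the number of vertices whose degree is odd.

8

Degrees: Xia:3, Fay:5, Rae:4, Leo:5, Ned:6, Viv:7, Tao:3, Ava:7, Wes:4, Ivy:5, Zed:5, Kim:4
Odd-degree vertices: Xia, Fay, Leo, Viv, Tao, Ava, Ivy, Zed.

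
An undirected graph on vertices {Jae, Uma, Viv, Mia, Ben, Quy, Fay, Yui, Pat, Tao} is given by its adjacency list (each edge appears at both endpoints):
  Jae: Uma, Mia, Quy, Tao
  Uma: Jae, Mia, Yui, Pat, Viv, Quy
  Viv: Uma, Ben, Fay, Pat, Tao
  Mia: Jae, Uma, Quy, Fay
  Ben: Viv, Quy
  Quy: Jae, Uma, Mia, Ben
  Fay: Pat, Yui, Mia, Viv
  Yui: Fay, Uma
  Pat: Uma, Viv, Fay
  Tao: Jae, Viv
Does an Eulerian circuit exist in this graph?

No

Degrees: Jae:4, Uma:6, Viv:5, Mia:4, Ben:2, Quy:4, Fay:4, Yui:2, Pat:3, Tao:2
Vertices with odd degree: Viv, Pat. An Eulerian circuit requires all degrees even.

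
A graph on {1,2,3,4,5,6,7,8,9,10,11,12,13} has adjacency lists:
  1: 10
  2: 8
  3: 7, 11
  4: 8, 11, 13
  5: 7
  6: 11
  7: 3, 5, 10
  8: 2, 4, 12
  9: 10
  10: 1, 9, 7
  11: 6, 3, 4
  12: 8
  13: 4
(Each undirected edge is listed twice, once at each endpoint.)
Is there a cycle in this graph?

No

The graph has 13 vertices, 12 edges, and 1 connected component.
A forest on 13 vertices with 1 component has exactly 12 edges, which matches — so no cycle.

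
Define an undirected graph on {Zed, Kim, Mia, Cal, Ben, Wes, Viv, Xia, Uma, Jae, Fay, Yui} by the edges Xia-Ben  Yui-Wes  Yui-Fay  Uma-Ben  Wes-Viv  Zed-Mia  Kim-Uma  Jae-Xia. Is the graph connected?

Component: {Cal}
Component: {Zed, Mia}
Component: {Wes, Viv, Fay, Yui}
Component: {Kim, Ben, Xia, Uma, Jae}
No edge joins these 4 groups, so the graph is disconnected.

No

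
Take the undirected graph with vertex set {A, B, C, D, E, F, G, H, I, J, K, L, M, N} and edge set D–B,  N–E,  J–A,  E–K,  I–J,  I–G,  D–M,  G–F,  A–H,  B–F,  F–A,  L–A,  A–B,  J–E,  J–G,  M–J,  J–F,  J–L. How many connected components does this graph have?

Component: {C}
Component: {A, B, D, E, F, G, H, I, J, K, L, M, N}

2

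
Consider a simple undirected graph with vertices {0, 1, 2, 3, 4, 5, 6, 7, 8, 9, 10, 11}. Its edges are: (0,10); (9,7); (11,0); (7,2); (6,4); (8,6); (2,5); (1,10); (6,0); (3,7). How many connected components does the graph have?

Component: {2, 3, 5, 7, 9}
Component: {0, 1, 4, 6, 8, 10, 11}

2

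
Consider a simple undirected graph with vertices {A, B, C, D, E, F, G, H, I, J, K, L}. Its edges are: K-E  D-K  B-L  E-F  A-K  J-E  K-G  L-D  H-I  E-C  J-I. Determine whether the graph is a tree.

The graph has 12 vertices and 11 edges.
Connected and |E| = |V| - 1, which characterizes a tree.

Yes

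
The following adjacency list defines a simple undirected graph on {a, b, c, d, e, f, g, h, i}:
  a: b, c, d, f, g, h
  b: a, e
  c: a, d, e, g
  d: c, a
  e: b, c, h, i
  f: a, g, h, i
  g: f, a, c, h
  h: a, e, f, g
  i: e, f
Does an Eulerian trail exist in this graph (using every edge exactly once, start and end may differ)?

Yes

Degrees: a:6, b:2, c:4, d:2, e:4, f:4, g:4, h:4, i:2
Odd-degree vertices: none (0 total).
The non-isolated vertices are connected and exactly 0 have odd degree, so an Eulerian trail exists.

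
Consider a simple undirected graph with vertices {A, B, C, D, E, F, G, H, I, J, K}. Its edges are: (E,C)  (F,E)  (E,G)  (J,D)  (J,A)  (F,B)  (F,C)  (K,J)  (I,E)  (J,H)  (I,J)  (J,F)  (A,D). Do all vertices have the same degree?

No

Degrees: A:2, B:1, C:2, D:2, E:4, F:4, G:1, H:1, I:2, J:6, K:1
Vertex B has degree 1 while J has degree 6, so the graph is not regular.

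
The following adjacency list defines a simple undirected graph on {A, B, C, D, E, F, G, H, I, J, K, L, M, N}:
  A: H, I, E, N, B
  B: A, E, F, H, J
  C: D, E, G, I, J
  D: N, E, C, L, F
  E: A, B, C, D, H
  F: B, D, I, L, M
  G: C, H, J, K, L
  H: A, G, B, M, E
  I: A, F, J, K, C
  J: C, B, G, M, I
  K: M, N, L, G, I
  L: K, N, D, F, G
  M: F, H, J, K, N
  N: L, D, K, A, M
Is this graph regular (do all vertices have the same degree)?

Yes

Degrees: A:5, B:5, C:5, D:5, E:5, F:5, G:5, H:5, I:5, J:5, K:5, L:5, M:5, N:5
Every vertex has degree 5, so the graph is 5-regular.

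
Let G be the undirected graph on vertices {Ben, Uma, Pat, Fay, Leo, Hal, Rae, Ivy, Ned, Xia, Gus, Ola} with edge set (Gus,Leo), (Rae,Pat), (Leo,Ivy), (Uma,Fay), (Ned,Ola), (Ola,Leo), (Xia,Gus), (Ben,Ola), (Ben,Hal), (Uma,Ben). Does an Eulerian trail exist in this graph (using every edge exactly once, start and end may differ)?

Degrees: Ben:3, Uma:2, Pat:1, Fay:1, Leo:3, Hal:1, Rae:1, Ivy:1, Ned:1, Xia:1, Gus:2, Ola:3
Odd-degree vertices: Ben, Pat, Fay, Leo, Hal, Rae, Ivy, Ned, Xia, Ola (10 total).
An Eulerian trail requires 0 or 2 odd-degree vertices; here there are 10.

No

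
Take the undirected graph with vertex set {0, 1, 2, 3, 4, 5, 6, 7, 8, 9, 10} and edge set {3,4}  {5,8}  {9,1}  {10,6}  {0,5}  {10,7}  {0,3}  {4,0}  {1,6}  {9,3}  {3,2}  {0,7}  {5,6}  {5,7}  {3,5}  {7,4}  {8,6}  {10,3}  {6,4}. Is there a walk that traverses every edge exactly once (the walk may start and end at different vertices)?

No

Degrees: 0:4, 1:2, 2:1, 3:6, 4:4, 5:5, 6:5, 7:4, 8:2, 9:2, 10:3
Odd-degree vertices: 2, 5, 6, 10 (4 total).
An Eulerian trail requires 0 or 2 odd-degree vertices; here there are 4.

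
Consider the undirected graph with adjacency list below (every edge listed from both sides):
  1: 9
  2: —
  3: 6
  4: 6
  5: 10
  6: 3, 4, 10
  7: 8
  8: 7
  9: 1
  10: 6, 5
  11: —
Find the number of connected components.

Component: {2}
Component: {11}
Component: {1, 9}
Component: {7, 8}
Component: {3, 4, 5, 6, 10}

5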